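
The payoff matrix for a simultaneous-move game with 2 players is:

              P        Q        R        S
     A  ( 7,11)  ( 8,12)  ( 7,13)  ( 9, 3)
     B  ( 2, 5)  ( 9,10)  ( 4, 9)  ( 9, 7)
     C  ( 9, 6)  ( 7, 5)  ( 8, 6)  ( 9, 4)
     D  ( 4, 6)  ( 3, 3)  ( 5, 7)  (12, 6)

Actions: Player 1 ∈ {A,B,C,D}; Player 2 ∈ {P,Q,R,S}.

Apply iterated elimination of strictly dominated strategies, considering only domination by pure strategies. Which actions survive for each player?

Remaining: P1:{A,B,C} P2:{P,Q,R}

P2 drop S (R beats it: A:13>3 B:9>7 C:6>4 D:7>6)
P1 drop D (A beats it: P:7>4 Q:8>3 R:7>5)
P1→{A,B,C} P2→{P,Q,R}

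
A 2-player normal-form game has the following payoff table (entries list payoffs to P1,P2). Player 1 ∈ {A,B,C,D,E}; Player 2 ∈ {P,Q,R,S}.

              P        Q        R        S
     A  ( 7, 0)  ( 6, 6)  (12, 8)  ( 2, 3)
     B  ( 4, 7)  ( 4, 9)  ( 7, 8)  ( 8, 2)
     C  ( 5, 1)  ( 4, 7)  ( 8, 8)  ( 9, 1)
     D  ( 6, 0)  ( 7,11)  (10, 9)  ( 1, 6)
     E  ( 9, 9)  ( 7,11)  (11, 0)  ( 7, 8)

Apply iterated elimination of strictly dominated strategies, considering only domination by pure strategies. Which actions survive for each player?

Survivors P1:{A,D,E} P2:{Q,R}

P2 drop P (Q beats it: A:6>0 B:9>7 C:7>1 D:11>0 E:11>9)
P2 drop S (Q beats it: A:6>3 B:9>2 C:7>1 D:11>6 E:11>8)
P1 drop B (A beats it: Q:6>4 R:12>7)
P1 drop C (A beats it: Q:6>4 R:12>8)
P1→{A,D,E} P2→{Q,R}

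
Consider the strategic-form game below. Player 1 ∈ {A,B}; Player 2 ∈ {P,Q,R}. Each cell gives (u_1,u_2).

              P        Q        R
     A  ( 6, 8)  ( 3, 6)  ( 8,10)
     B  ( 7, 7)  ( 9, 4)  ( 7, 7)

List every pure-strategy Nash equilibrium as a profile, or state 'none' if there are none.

Nash profiles: (A,R), (B,P)

(A,P): not NE [P1→B gives 7>6; P2→R gives 10>8]
(A,Q): not NE [P1→B gives 9>3; P2→R gives 10>6]
(A,R): NE
(B,P): NE
(B,Q): not NE [P2→R gives 7>4]
(B,R): not NE [P1→A gives 8>7]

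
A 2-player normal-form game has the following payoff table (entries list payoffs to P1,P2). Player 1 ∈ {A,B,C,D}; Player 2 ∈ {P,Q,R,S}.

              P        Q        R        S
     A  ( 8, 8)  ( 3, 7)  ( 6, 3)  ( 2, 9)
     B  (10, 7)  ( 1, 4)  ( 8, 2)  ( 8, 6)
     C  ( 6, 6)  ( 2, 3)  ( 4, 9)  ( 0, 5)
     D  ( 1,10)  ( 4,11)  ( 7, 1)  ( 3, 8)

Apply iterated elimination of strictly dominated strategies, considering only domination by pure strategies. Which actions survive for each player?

P1 drop C (A beats it: P:8>6 Q:3>2 R:6>4 S:2>0)
P2 drop R (P beats it: A:8>3 B:7>2 D:10>1)
P1→{A,B,D} P2→{P,Q,S}

IESDS → P1:{A,B,D} P2:{P,Q,S}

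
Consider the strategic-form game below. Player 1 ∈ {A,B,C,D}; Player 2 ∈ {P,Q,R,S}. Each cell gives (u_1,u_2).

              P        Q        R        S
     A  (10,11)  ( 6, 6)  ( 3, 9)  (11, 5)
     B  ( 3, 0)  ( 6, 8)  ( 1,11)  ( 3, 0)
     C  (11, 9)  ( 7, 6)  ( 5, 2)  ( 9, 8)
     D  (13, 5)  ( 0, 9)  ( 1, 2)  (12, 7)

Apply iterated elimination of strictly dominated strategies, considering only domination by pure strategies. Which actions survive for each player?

IESDS → P1:{A,C,D} P2:{P,Q,S}

P1 drop B (C beats it: P:11>3 Q:7>6 R:5>1 S:9>3)
P2 drop R (P beats it: A:11>9 C:9>2 D:5>2)
P1→{A,C,D} P2→{P,Q,S}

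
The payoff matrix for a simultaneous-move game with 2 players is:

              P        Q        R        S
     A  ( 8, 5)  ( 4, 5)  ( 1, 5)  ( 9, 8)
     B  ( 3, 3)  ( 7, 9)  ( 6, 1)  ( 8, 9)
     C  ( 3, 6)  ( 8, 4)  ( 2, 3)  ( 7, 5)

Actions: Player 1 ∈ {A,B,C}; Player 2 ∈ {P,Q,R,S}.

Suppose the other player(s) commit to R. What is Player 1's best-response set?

u_1(A vs R) = 1
u_1(B vs R) = 6
u_1(C vs R) = 2
max payoff 6 at {B}

BR_1 = {B}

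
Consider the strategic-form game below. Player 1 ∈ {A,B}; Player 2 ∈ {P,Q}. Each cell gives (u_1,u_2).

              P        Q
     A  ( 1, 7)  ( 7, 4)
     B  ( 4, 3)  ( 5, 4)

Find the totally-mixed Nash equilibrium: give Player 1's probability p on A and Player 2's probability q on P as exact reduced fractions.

p=1/4, q=2/5

P1 indiff ⇒ q·1+(1-q)·7 = q·4+(1-q)·5 ⇒ q(-3) = (1-q)(-2) ⇒ q = 2/5
P2 indiff ⇒ p·7+(1-p)·3 = p·4+(1-p)·4 ⇒ p(3) = (1-p)(1) ⇒ p = 1/4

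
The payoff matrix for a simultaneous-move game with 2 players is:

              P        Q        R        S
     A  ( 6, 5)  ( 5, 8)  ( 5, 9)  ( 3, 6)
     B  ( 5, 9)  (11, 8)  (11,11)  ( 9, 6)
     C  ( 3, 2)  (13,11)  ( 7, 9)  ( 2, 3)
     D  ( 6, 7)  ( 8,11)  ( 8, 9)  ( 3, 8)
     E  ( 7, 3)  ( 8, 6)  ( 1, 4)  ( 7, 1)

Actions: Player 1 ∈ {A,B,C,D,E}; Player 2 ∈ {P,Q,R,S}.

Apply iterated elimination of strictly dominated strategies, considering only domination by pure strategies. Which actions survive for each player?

P2 drop P (R beats it: A:9>5 B:11>9 C:9>2 D:9>7 E:4>3)
P1 drop A (B beats it: Q:11>5 R:11>5 S:9>3)
P1 drop D (B beats it: Q:11>8 R:11>8 S:9>3)
P1 drop E (B beats it: Q:11>8 R:11>1 S:9>7)
P2 drop S (Q beats it: B:8>6 C:11>3)
P1→{B,C} P2→{Q,R}

IESDS → P1:{B,C} P2:{Q,R}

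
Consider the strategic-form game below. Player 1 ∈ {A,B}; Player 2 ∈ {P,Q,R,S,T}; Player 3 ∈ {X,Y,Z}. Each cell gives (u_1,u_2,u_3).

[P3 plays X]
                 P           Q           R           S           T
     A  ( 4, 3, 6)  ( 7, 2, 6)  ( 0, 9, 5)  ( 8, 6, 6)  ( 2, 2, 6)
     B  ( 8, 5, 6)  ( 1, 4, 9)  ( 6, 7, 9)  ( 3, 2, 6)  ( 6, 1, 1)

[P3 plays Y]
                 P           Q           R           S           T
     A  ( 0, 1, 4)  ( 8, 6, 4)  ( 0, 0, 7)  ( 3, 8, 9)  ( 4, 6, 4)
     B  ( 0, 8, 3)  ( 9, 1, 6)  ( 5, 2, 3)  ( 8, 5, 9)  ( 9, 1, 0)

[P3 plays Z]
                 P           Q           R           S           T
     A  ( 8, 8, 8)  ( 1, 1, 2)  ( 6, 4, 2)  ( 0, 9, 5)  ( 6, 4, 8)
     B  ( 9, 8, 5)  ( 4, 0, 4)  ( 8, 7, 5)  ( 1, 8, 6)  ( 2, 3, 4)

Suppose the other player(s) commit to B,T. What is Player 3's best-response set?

u_3(X vs B,T) = 1
u_3(Y vs B,T) = 0
u_3(Z vs B,T) = 4
max payoff 4 at {Z}

P3 best: {Z}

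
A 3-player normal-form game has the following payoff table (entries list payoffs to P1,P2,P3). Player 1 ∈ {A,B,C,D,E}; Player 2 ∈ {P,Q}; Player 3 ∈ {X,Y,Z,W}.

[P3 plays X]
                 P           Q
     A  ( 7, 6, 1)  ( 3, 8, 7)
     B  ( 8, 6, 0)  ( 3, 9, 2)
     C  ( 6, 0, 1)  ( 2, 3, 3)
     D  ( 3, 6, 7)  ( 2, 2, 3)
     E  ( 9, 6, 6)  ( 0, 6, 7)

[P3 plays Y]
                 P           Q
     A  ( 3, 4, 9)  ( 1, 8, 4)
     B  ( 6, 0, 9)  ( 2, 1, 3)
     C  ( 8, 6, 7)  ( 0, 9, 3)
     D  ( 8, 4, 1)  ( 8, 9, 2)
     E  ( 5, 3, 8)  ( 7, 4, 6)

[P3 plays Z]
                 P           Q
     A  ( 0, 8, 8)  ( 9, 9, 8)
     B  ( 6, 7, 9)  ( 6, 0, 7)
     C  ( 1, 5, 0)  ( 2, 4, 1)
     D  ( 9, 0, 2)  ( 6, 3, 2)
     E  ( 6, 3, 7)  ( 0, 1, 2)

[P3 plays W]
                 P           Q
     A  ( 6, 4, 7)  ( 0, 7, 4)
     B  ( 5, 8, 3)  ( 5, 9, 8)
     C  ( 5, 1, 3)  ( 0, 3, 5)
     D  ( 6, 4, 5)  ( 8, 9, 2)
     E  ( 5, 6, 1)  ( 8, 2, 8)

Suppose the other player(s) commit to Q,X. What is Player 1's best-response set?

u_1(A vs Q,X) = 3
u_1(B vs Q,X) = 3
u_1(C vs Q,X) = 2
u_1(D vs Q,X) = 2
u_1(E vs Q,X) = 0
max payoff 3 at {A,B}

BR_1 = {A,B}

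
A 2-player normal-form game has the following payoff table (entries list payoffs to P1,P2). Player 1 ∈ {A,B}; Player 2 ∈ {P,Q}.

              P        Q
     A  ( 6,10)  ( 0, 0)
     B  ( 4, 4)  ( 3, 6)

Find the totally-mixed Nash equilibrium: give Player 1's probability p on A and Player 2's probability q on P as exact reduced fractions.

P1 mixes 1/6 on A; P2 mixes 3/5 on P

P1 indiff ⇒ q·6+(1-q)·0 = q·4+(1-q)·3 ⇒ q(2) = (1-q)(3) ⇒ q = 3/5
P2 indiff ⇒ p·10+(1-p)·4 = p·0+(1-p)·6 ⇒ p(10) = (1-p)(2) ⇒ p = 1/6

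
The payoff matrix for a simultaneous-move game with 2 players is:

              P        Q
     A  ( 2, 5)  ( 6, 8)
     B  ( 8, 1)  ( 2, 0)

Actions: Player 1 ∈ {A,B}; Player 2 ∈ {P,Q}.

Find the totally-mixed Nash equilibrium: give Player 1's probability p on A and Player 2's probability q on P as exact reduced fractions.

P1 mixes 1/4 on A; P2 mixes 2/5 on P

P1 indiff ⇒ q·2+(1-q)·6 = q·8+(1-q)·2 ⇒ q(-6) = (1-q)(-4) ⇒ q = 2/5
P2 indiff ⇒ p·5+(1-p)·1 = p·8+(1-p)·0 ⇒ p(-3) = (1-p)(-1) ⇒ p = 1/4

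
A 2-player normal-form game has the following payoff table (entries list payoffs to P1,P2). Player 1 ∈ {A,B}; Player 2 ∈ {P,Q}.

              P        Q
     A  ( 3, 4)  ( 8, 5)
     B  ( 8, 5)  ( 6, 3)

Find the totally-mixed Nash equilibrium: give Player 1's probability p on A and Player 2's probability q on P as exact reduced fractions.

p=2/3, q=2/7

P1 indiff ⇒ q·3+(1-q)·8 = q·8+(1-q)·6 ⇒ q(-5) = (1-q)(-2) ⇒ q = 2/7
P2 indiff ⇒ p·4+(1-p)·5 = p·5+(1-p)·3 ⇒ p(-1) = (1-p)(-2) ⇒ p = 2/3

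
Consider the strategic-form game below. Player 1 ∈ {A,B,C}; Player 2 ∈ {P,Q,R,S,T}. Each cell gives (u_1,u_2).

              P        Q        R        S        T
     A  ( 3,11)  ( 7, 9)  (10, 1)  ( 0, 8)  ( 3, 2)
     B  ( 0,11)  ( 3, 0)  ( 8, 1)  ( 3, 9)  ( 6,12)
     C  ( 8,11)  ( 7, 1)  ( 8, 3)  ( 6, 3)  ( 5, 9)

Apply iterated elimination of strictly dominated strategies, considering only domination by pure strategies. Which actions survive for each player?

P2 drop Q (P beats it: A:11>9 B:11>0 C:11>1)
P2 drop R (P beats it: A:11>1 B:11>1 C:11>3)
P1 drop A (C beats it: P:8>3 S:6>0 T:5>3)
P2 drop S (P beats it: B:11>9 C:11>3)
P1→{B,C} P2→{P,T}

IESDS → P1:{B,C} P2:{P,T}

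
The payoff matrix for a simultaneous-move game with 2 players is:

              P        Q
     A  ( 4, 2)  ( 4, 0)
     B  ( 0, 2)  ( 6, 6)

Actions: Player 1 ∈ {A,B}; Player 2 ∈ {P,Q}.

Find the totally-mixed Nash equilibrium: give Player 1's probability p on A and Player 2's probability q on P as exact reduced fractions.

P1 indiff ⇒ q·4+(1-q)·4 = q·0+(1-q)·6 ⇒ q(4) = (1-q)(2) ⇒ q = 1/3
P2 indiff ⇒ p·2+(1-p)·2 = p·0+(1-p)·6 ⇒ p(2) = (1-p)(4) ⇒ p = 2/3

p=2/3, q=1/3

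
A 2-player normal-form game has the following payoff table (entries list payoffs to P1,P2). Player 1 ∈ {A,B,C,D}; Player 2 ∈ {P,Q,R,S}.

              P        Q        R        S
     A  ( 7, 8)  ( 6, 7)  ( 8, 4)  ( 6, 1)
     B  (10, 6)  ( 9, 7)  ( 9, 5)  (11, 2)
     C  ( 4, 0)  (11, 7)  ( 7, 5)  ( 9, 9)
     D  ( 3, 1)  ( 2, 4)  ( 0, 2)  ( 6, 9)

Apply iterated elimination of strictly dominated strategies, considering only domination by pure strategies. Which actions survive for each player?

Survivors P1:{B,C} P2:{Q,S}

P1 drop A (B beats it: P:10>7 Q:9>6 R:9>8 S:11>6)
P1 drop D (B beats it: P:10>3 Q:9>2 R:9>0 S:11>6)
P2 drop P (Q beats it: B:7>6 C:7>0)
P2 drop R (Q beats it: B:7>5 C:7>5)
P1→{B,C} P2→{Q,S}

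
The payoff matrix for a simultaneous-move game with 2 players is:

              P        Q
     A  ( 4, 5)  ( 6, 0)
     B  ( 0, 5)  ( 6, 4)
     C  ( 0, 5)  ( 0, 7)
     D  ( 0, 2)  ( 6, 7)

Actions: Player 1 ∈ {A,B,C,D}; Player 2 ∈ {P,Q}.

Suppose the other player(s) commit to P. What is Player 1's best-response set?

u_1(A vs P) = 4
u_1(B vs P) = 0
u_1(C vs P) = 0
u_1(D vs P) = 0
max payoff 4 at {A}

P1 best: {A}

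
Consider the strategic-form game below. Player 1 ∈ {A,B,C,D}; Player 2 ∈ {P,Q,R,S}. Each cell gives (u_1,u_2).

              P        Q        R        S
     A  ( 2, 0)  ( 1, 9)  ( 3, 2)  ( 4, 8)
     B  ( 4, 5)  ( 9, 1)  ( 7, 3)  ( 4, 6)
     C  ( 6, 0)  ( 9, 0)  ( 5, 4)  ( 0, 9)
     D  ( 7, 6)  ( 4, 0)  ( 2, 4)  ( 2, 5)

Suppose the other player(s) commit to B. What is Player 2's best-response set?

argmax u_2 = {S}

u_2(P vs B) = 5
u_2(Q vs B) = 1
u_2(R vs B) = 3
u_2(S vs B) = 6
max payoff 6 at {S}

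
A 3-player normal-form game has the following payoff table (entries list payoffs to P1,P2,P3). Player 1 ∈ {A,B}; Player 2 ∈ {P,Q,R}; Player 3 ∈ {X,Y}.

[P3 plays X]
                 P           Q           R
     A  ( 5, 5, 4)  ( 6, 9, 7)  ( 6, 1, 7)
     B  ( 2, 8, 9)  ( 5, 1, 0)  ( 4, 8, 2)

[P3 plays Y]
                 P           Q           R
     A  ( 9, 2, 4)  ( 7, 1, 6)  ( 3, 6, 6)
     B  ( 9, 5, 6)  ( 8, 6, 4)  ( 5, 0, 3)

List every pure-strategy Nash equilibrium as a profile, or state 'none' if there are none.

PSNE = {(A,Q,X), (B,Q,Y)}

(A,P,X): not NE [P2→Q gives 9>5]
(A,P,Y): not NE [P2→R gives 6>2]
(A,Q,X): NE
(A,Q,Y): not NE [P1→B gives 8>7; P2→R gives 6>1; P3→X gives 7>6]
(A,R,X): not NE [P2→Q gives 9>1]
(A,R,Y): not NE [P1→B gives 5>3; P3→X gives 7>6]
(B,P,X): not NE [P1→A gives 5>2]
(B,P,Y): not NE [P2→Q gives 6>5; P3→X gives 9>6]
(B,Q,X): not NE [P1→A gives 6>5; P2→R gives 8>1; P3→Y gives 4>0]
(B,Q,Y): NE
(B,R,X): not NE [P1→A gives 6>4; P3→Y gives 3>2]
(B,R,Y): not NE [P2→Q gives 6>0]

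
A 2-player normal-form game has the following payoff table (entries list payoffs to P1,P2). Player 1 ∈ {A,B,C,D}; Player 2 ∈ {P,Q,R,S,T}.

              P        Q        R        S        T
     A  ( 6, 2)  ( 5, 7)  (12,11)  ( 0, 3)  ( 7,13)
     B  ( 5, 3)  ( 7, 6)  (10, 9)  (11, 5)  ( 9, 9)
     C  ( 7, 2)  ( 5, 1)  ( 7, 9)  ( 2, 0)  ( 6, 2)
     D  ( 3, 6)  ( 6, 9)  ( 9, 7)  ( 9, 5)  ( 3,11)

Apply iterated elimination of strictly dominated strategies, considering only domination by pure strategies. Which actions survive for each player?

Remaining: P1:{A,B} P2:{R,T}

P1 drop D (B beats it: P:5>3 Q:7>6 R:10>9 S:11>9 T:9>3)
P2 drop P (R beats it: A:11>2 B:9>3 C:9>2)
P1 drop C (B beats it: Q:7>5 R:10>7 S:11>2 T:9>6)
P2 drop Q (R beats it: A:11>7 B:9>6)
P2 drop S (R beats it: A:11>3 B:9>5)
P1→{A,B} P2→{R,T}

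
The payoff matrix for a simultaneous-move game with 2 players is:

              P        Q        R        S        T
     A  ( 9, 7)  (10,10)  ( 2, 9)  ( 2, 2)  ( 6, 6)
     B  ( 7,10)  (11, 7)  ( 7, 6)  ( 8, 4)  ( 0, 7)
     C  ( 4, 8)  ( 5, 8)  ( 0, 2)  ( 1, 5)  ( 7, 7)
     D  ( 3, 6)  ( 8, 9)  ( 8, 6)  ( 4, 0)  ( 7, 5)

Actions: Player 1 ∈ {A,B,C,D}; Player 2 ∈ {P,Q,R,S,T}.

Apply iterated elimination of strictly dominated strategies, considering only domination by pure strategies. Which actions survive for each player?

P2 drop R (Q beats it: A:10>9 B:7>6 C:8>2 D:9>6)
P2 drop S (P beats it: A:7>2 B:10>4 C:8>5 D:6>0)
P2 drop T (P beats it: A:7>6 B:10>7 C:8>7 D:6>5)
P1 drop C (A beats it: P:9>4 Q:10>5)
P1 drop D (A beats it: P:9>3 Q:10>8)
P1→{A,B} P2→{P,Q}

Remaining: P1:{A,B} P2:{P,Q}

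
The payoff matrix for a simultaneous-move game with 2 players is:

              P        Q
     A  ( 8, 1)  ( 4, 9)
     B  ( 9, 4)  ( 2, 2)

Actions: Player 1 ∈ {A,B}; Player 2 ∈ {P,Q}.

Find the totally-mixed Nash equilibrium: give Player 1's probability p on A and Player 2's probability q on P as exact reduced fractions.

P1 indiff ⇒ q·8+(1-q)·4 = q·9+(1-q)·2 ⇒ q(-1) = (1-q)(-2) ⇒ q = 2/3
P2 indiff ⇒ p·1+(1-p)·4 = p·9+(1-p)·2 ⇒ p(-8) = (1-p)(-2) ⇒ p = 1/5

P1 mixes 1/5 on A; P2 mixes 2/3 on P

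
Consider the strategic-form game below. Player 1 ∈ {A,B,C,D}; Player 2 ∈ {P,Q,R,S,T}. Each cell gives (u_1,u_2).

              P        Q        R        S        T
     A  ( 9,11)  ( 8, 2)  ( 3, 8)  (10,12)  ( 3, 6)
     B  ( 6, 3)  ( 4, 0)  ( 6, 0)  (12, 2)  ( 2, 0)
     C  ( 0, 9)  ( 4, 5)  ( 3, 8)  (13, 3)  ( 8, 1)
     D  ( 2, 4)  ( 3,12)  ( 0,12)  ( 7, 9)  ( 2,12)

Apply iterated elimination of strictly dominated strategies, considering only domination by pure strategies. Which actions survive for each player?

Survivors P1:{A,B,C} P2:{P,S}

P1 drop D (A beats it: P:9>2 Q:8>3 R:3>0 S:10>7 T:3>2)
P2 drop Q (P beats it: A:11>2 B:3>0 C:9>5)
P2 drop R (P beats it: A:11>8 B:3>0 C:9>8)
P2 drop T (P beats it: A:11>6 B:3>0 C:9>1)
P1→{A,B,C} P2→{P,S}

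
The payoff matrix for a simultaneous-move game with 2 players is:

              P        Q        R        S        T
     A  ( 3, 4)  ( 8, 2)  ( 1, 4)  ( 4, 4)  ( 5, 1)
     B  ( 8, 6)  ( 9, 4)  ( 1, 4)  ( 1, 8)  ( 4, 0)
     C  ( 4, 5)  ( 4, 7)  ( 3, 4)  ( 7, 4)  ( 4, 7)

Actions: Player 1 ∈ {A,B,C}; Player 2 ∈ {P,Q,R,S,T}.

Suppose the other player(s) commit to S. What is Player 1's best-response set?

u_1(A vs S) = 4
u_1(B vs S) = 1
u_1(C vs S) = 7
max payoff 7 at {C}

BR_1 = {C}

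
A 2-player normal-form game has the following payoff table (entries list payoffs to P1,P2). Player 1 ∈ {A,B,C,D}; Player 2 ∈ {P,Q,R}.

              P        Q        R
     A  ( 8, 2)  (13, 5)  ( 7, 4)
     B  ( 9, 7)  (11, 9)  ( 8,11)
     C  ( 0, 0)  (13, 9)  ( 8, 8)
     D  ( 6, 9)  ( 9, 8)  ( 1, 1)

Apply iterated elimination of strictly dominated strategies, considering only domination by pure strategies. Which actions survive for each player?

P1 drop D (A beats it: P:8>6 Q:13>9 R:7>1)
P2 drop P (Q beats it: A:5>2 B:9>7 C:9>0)
P1→{A,B,C} P2→{Q,R}

Survivors P1:{A,B,C} P2:{Q,R}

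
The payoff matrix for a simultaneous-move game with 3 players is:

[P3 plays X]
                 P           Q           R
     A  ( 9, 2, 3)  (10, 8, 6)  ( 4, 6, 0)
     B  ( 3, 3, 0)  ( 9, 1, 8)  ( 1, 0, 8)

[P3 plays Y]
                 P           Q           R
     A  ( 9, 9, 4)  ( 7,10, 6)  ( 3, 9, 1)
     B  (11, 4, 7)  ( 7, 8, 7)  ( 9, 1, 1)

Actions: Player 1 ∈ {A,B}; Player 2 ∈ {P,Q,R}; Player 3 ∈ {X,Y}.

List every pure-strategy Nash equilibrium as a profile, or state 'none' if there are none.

Nash profiles: (A,Q,X), (A,Q,Y)

(A,P,X): not NE [P2→Q gives 8>2; P3→Y gives 4>3]
(A,P,Y): not NE [P1→B gives 11>9; P2→Q gives 10>9]
(A,Q,X): NE
(A,Q,Y): NE
(A,R,X): not NE [P2→Q gives 8>6; P3→Y gives 1>0]
(A,R,Y): not NE [P1→B gives 9>3; P2→Q gives 10>9]
(B,P,X): not NE [P1→A gives 9>3; P3→Y gives 7>0]
(B,P,Y): not NE [P2→Q gives 8>4]
(B,Q,X): not NE [P1→A gives 10>9; P2→P gives 3>1]
(B,Q,Y): not NE [P3→X gives 8>7]
(B,R,X): not NE [P1→A gives 4>1; P2→P gives 3>0]
(B,R,Y): not NE [P2→Q gives 8>1; P3→X gives 8>1]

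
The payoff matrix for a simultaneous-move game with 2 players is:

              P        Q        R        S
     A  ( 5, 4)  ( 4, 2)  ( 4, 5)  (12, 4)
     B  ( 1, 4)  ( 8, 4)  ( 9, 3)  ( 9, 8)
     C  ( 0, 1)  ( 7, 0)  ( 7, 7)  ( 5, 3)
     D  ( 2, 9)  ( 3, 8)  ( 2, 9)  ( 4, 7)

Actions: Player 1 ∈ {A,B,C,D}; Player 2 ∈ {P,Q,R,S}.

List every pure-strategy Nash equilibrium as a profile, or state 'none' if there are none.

Equilibria: none

(A,P): not NE [P2→R gives 5>4]
(A,Q): not NE [P1→B gives 8>4; P2→R gives 5>2]
(A,R): not NE [P1→B gives 9>4]
(A,S): not NE [P2→R gives 5>4]
(B,P): not NE [P1→A gives 5>1; P2→S gives 8>4]
(B,Q): not NE [P2→S gives 8>4]
(B,R): not NE [P2→S gives 8>3]
(B,S): not NE [P1→A gives 12>9]
(C,P): not NE [P1→A gives 5>0; P2→R gives 7>1]
(C,Q): not NE [P1→B gives 8>7; P2→R gives 7>0]
(C,R): not NE [P1→B gives 9>7]
(C,S): not NE [P1→A gives 12>5; P2→R gives 7>3]
(D,P): not NE [P1→A gives 5>2]
(D,Q): not NE [P1→B gives 8>3; P2→R gives 9>8]
(D,R): not NE [P1→B gives 9>2]
(D,S): not NE [P1→A gives 12>4; P2→R gives 9>7]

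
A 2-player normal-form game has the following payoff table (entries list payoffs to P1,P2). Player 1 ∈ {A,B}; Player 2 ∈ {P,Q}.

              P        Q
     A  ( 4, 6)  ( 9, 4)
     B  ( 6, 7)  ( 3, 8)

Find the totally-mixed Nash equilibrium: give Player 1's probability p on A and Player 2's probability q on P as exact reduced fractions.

P1 indiff ⇒ q·4+(1-q)·9 = q·6+(1-q)·3 ⇒ q(-2) = (1-q)(-6) ⇒ q = 3/4
P2 indiff ⇒ p·6+(1-p)·7 = p·4+(1-p)·8 ⇒ p(2) = (1-p)(1) ⇒ p = 1/3

(p,q) = (1/3, 3/4)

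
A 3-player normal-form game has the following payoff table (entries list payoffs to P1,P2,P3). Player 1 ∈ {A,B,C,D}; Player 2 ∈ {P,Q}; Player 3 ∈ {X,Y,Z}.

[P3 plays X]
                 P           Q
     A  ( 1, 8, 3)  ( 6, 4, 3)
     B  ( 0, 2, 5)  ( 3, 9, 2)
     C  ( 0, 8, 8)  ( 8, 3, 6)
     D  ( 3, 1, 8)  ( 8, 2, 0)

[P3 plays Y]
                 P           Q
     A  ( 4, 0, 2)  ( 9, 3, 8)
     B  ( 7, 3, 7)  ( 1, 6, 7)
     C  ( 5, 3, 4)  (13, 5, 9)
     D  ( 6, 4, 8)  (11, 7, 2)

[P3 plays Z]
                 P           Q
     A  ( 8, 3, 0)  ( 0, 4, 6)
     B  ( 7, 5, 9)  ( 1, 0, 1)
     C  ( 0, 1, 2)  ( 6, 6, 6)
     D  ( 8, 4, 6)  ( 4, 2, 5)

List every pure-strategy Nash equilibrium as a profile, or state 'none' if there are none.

NE set: (C,Q,Y)

(A,P,X): not NE [P1→D gives 3>1]
(A,P,Y): not NE [P1→B gives 7>4; P2→Q gives 3>0; P3→X gives 3>2]
(A,P,Z): not NE [P2→Q gives 4>3; P3→X gives 3>0]
(A,Q,X): not NE [P1→D gives 8>6; P2→P gives 8>4; P3→Y gives 8>3]
(A,Q,Y): not NE [P1→C gives 13>9]
(A,Q,Z): not NE [P1→C gives 6>0; P3→Y gives 8>6]
(B,P,X): not NE [P1→D gives 3>0; P2→Q gives 9>2; P3→Z gives 9>5]
(B,P,Y): not NE [P2→Q gives 6>3; P3→Z gives 9>7]
(B,P,Z): not NE [P1→D gives 8>7]
(B,Q,X): not NE [P1→D gives 8>3; P3→Y gives 7>2]
(B,Q,Y): not NE [P1→C gives 13>1]
(B,Q,Z): not NE [P1→C gives 6>1; P2→P gives 5>0; P3→Y gives 7>1]
(C,P,X): not NE [P1→D gives 3>0]
(C,P,Y): not NE [P1→B gives 7>5; P2→Q gives 5>3; P3→X gives 8>4]
(C,P,Z): not NE [P1→D gives 8>0; P2→Q gives 6>1; P3→X gives 8>2]
(C,Q,X): not NE [P2→P gives 8>3; P3→Y gives 9>6]
(C,Q,Y): NE
(C,Q,Z): not NE [P3→Y gives 9>6]
(D,P,X): not NE [P2→Q gives 2>1]
(D,P,Y): not NE [P1→B gives 7>6; P2→Q gives 7>4]
(D,P,Z): not NE [P3→Y gives 8>6]
(D,Q,X): not NE [P3→Z gives 5>0]
(D,Q,Y): not NE [P1→C gives 13>11; P3→Z gives 5>2]
(D,Q,Z): not NE [P1→C gives 6>4; P2→P gives 4>2]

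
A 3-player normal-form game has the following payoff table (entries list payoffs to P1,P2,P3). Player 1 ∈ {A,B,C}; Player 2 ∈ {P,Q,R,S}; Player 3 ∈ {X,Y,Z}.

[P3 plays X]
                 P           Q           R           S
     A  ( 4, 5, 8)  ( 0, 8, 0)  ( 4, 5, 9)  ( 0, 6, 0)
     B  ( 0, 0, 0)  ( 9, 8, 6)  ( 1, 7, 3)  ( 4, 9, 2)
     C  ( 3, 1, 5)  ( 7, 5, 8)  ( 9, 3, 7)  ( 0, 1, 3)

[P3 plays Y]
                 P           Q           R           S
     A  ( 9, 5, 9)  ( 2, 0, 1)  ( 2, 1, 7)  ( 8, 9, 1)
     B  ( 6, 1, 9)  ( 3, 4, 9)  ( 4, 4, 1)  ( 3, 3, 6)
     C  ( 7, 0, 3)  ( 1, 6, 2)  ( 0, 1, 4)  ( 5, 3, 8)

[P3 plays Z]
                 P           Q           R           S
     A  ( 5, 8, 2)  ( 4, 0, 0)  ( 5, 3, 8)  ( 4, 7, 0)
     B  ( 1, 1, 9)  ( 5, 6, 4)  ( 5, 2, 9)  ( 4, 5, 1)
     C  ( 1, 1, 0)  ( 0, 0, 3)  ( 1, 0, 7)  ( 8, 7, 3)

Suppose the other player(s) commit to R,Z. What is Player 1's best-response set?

u_1(A vs R,Z) = 5
u_1(B vs R,Z) = 5
u_1(C vs R,Z) = 1
max payoff 5 at {A,B}

BR_1 = {A,B}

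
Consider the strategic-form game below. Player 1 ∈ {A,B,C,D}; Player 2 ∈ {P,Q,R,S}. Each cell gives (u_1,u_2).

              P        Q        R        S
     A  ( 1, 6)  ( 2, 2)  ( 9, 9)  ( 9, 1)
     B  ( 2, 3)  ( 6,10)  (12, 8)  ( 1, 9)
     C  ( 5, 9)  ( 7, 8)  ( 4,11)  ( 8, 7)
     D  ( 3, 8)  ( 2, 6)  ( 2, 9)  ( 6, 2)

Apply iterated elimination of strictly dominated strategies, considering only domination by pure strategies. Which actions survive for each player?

Survivors P1:{B,C} P2:{Q,R}

P1 drop D (C beats it: P:5>3 Q:7>2 R:4>2 S:8>6)
P2 drop P (R beats it: A:9>6 B:8>3 C:11>9)
P2 drop S (Q beats it: A:2>1 B:10>9 C:8>7)
P1 drop A (B beats it: Q:6>2 R:12>9)
P1→{B,C} P2→{Q,R}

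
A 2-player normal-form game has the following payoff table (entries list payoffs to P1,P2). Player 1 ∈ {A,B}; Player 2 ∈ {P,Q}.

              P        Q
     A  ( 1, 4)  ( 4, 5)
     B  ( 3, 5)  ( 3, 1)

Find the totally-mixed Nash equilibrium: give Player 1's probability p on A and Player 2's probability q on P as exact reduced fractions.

P1 mixes 4/5 on A; P2 mixes 1/3 on P

P1 indiff ⇒ q·1+(1-q)·4 = q·3+(1-q)·3 ⇒ q(-2) = (1-q)(-1) ⇒ q = 1/3
P2 indiff ⇒ p·4+(1-p)·5 = p·5+(1-p)·1 ⇒ p(-1) = (1-p)(-4) ⇒ p = 4/5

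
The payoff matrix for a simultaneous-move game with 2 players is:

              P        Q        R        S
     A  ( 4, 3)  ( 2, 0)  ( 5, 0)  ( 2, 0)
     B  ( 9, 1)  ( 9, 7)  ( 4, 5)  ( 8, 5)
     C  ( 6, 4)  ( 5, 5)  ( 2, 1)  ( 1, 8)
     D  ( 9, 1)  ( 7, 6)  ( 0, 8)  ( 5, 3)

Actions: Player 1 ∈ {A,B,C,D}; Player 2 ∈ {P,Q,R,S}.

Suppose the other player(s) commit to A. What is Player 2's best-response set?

P2 best: {P}

u_2(P vs A) = 3
u_2(Q vs A) = 0
u_2(R vs A) = 0
u_2(S vs A) = 0
max payoff 3 at {P}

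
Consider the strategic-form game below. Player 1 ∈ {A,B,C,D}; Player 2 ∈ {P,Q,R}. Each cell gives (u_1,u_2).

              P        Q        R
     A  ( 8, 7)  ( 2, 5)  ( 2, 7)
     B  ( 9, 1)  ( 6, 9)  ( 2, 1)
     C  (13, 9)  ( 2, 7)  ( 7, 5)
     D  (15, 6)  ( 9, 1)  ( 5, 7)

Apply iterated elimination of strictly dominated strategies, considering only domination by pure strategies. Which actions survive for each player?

P1 drop A (D beats it: P:15>8 Q:9>2 R:5>2)
P1 drop B (D beats it: P:15>9 Q:9>6 R:5>2)
P2 drop Q (P beats it: C:9>7 D:6>1)
P1→{C,D} P2→{P,R}

Survivors P1:{C,D} P2:{P,R}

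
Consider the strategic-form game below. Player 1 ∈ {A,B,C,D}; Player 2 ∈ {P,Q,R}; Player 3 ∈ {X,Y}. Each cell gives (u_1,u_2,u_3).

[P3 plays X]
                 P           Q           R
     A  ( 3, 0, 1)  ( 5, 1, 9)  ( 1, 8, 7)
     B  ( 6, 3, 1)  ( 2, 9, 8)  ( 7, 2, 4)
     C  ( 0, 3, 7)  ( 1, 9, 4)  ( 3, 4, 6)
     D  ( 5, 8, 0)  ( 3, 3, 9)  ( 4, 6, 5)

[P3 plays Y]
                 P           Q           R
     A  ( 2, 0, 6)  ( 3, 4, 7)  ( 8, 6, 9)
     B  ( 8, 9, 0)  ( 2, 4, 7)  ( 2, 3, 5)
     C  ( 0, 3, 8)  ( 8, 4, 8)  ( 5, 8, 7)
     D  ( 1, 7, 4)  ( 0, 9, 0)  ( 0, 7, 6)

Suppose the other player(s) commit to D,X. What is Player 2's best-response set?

u_2(P vs D,X) = 8
u_2(Q vs D,X) = 3
u_2(R vs D,X) = 6
max payoff 8 at {P}

BR_2 = {P}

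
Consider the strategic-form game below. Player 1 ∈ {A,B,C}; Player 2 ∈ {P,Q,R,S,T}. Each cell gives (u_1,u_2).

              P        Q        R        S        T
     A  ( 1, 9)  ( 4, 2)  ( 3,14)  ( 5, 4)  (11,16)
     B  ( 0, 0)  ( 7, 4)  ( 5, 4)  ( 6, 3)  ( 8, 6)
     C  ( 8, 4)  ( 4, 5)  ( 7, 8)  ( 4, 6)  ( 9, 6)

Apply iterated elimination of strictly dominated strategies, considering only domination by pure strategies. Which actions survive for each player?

Survivors P1:{A,C} P2:{R,T}

P2 drop P (R beats it: A:14>9 B:4>0 C:8>4)
P2 drop Q (T beats it: A:16>2 B:6>4 C:6>5)
P2 drop S (R beats it: A:14>4 B:4>3 C:8>6)
P1 drop B (C beats it: R:7>5 T:9>8)
P1→{A,C} P2→{R,T}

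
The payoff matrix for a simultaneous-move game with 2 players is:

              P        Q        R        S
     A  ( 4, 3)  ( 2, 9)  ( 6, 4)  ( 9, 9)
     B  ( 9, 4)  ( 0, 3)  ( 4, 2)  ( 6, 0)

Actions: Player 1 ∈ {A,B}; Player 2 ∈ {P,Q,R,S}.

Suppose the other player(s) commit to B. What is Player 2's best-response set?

u_2(P vs B) = 4
u_2(Q vs B) = 3
u_2(R vs B) = 2
u_2(S vs B) = 0
max payoff 4 at {P}

argmax u_2 = {P}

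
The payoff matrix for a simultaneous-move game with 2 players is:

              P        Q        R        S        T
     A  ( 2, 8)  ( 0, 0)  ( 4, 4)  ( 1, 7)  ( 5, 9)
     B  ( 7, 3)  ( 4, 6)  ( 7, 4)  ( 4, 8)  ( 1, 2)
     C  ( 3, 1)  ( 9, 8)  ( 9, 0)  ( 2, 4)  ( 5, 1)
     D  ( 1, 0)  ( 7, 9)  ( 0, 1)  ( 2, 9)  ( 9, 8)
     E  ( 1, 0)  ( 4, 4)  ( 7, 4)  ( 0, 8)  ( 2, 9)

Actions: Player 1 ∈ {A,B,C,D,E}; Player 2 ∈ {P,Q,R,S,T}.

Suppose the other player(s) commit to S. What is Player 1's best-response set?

BR_1 = {B}

u_1(A vs S) = 1
u_1(B vs S) = 4
u_1(C vs S) = 2
u_1(D vs S) = 2
u_1(E vs S) = 0
max payoff 4 at {B}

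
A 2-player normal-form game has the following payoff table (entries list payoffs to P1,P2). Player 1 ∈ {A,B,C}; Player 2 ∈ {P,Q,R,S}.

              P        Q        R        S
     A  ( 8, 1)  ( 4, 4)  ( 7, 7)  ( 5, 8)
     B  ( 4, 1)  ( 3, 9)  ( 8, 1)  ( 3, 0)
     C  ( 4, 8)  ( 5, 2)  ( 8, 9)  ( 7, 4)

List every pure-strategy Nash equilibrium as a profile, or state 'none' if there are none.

(A,P): not NE [P2→S gives 8>1]
(A,Q): not NE [P1→C gives 5>4; P2→S gives 8>4]
(A,R): not NE [P1→C gives 8>7; P2→S gives 8>7]
(A,S): not NE [P1→C gives 7>5]
(B,P): not NE [P1→A gives 8>4; P2→Q gives 9>1]
(B,Q): not NE [P1→C gives 5>3]
(B,R): not NE [P2→Q gives 9>1]
(B,S): not NE [P1→C gives 7>3; P2→Q gives 9>0]
(C,P): not NE [P1→A gives 8>4; P2→R gives 9>8]
(C,Q): not NE [P2→R gives 9>2]
(C,R): NE
(C,S): not NE [P2→R gives 9>4]

Nash profiles: (C,R)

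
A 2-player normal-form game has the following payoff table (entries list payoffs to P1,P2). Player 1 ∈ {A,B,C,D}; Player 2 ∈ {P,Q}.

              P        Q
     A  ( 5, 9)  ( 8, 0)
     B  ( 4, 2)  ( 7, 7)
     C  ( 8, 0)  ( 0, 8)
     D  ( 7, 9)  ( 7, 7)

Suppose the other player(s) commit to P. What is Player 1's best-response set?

u_1(A vs P) = 5
u_1(B vs P) = 4
u_1(C vs P) = 8
u_1(D vs P) = 7
max payoff 8 at {C}

P1 best: {C}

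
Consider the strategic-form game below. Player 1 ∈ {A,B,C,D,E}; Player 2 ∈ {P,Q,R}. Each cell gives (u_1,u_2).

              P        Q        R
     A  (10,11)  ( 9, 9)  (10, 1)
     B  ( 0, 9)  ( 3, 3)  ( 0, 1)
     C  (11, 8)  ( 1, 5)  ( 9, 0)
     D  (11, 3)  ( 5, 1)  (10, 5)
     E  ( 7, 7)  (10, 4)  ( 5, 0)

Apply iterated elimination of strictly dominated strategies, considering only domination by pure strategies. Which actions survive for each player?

P1 drop B (A beats it: P:10>0 Q:9>3 R:10>0)
P2 drop Q (P beats it: A:11>9 C:8>5 D:3>1 E:7>4)
P1 drop E (A beats it: P:10>7 R:10>5)
P1→{A,C,D} P2→{P,R}

IESDS → P1:{A,C,D} P2:{P,R}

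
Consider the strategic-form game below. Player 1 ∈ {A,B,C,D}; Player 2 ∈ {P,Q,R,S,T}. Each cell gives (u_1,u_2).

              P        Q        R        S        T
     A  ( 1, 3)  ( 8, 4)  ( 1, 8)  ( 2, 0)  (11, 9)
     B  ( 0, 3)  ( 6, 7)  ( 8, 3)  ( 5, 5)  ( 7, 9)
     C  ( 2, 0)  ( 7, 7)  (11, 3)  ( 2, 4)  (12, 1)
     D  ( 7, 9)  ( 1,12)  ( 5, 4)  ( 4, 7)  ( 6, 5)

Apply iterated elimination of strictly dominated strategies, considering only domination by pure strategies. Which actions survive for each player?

Survivors P1:{A,C} P2:{Q,R,T}

P2 drop P (Q beats it: A:4>3 B:7>3 C:7>0 D:12>9)
P1 drop D (B beats it: Q:6>1 R:8>5 S:5>4 T:7>6)
P2 drop S (Q beats it: A:4>0 B:7>5 C:7>4)
P1 drop B (C beats it: Q:7>6 R:11>8 T:12>7)
P1→{A,C} P2→{Q,R,T}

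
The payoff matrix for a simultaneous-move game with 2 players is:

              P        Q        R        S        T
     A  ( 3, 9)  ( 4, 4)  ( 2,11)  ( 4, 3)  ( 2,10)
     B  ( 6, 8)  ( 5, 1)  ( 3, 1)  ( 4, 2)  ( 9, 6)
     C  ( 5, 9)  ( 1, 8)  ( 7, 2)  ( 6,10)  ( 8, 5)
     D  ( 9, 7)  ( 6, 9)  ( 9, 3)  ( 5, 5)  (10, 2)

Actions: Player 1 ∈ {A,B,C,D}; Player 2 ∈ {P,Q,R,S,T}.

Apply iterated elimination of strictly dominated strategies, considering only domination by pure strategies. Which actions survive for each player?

P1 drop A (D beats it: P:9>3 Q:6>4 R:9>2 S:5>4 T:10>2)
P1 drop B (D beats it: P:9>6 Q:6>5 R:9>3 S:5>4 T:10>9)
P2 drop R (P beats it: C:9>2 D:7>3)
P2 drop T (P beats it: C:9>5 D:7>2)
P1→{C,D} P2→{P,Q,S}

IESDS → P1:{C,D} P2:{P,Q,S}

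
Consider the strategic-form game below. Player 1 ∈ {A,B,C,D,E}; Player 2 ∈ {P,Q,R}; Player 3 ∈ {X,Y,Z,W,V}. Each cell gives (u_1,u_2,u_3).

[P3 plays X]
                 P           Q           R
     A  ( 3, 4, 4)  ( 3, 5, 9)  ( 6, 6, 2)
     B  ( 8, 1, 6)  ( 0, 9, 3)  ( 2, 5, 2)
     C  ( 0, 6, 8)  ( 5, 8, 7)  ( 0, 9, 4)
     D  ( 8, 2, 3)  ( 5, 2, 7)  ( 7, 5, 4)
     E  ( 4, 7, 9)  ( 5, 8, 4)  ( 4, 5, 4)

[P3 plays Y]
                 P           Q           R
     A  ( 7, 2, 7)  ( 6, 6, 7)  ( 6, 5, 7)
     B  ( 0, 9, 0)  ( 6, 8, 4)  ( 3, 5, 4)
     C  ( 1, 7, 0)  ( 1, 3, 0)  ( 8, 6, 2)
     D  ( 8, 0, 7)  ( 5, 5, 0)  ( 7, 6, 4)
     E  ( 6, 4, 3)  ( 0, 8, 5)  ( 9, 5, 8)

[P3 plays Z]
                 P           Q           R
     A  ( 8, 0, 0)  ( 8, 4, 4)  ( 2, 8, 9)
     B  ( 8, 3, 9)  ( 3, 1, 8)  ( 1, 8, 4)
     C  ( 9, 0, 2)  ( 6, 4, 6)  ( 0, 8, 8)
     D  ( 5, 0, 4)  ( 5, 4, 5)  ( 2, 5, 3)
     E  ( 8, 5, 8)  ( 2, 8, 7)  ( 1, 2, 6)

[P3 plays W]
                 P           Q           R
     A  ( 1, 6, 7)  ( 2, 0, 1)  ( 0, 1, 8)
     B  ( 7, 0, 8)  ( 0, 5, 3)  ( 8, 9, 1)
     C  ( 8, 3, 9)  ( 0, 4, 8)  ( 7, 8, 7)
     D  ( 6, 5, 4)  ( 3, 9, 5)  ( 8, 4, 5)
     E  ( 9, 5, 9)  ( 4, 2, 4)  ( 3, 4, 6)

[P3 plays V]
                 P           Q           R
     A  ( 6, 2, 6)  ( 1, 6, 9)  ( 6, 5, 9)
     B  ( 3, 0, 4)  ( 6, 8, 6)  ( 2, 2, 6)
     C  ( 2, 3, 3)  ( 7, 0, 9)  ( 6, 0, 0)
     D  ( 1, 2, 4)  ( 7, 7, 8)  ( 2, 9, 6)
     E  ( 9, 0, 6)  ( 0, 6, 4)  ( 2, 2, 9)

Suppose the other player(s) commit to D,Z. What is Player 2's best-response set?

P2 best: {R}

u_2(P vs D,Z) = 0
u_2(Q vs D,Z) = 4
u_2(R vs D,Z) = 5
max payoff 5 at {R}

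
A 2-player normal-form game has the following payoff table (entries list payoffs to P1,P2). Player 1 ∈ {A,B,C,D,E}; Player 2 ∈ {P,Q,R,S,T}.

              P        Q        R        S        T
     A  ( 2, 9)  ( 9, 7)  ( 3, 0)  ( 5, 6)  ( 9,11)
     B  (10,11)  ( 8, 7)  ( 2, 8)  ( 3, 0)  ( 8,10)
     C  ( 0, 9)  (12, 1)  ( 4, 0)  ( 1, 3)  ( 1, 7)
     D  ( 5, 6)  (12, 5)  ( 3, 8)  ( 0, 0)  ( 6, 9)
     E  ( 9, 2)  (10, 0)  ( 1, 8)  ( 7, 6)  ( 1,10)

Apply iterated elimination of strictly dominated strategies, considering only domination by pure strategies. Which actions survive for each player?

P2 drop Q (P beats it: A:9>7 B:11>7 C:9>1 D:6>5 E:2>0)
P2 drop R (T beats it: A:11>0 B:10>8 C:7>0 D:9>8 E:10>8)
P1 drop C (A beats it: P:2>0 S:5>1 T:9>1)
P1 drop D (B beats it: P:10>5 S:3>0 T:8>6)
P2 drop S (T beats it: A:11>6 B:10>0 E:10>6)
P1 drop E (B beats it: P:10>9 T:8>1)
P1→{A,B} P2→{P,T}

Remaining: P1:{A,B} P2:{P,T}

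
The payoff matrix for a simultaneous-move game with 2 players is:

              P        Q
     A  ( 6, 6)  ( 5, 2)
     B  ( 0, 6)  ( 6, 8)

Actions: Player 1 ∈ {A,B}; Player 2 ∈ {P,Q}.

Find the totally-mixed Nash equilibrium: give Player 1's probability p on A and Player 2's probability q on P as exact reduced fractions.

P1 mixes 1/3 on A; P2 mixes 1/7 on P

P1 indiff ⇒ q·6+(1-q)·5 = q·0+(1-q)·6 ⇒ q(6) = (1-q)(1) ⇒ q = 1/7
P2 indiff ⇒ p·6+(1-p)·6 = p·2+(1-p)·8 ⇒ p(4) = (1-p)(2) ⇒ p = 1/3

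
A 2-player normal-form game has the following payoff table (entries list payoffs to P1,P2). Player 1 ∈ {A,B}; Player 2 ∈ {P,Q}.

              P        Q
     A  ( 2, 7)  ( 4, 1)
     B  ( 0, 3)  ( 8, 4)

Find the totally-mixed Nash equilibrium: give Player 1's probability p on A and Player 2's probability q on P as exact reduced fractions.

P1 indiff ⇒ q·2+(1-q)·4 = q·0+(1-q)·8 ⇒ q(2) = (1-q)(4) ⇒ q = 2/3
P2 indiff ⇒ p·7+(1-p)·3 = p·1+(1-p)·4 ⇒ p(6) = (1-p)(1) ⇒ p = 1/7

p=1/7, q=2/3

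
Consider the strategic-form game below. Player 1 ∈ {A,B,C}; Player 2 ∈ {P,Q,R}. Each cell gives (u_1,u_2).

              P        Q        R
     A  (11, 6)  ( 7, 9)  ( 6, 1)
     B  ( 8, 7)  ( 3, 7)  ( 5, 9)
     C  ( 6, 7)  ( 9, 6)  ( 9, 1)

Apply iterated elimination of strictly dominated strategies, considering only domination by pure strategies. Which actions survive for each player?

Remaining: P1:{A,C} P2:{P,Q}

P1 drop B (A beats it: P:11>8 Q:7>3 R:6>5)
P2 drop R (P beats it: A:6>1 C:7>1)
P1→{A,C} P2→{P,Q}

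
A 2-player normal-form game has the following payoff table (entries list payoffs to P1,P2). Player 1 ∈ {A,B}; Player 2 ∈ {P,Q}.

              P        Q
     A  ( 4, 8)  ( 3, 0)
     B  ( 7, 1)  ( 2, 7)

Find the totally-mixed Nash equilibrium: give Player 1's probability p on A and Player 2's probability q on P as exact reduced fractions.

P1 indiff ⇒ q·4+(1-q)·3 = q·7+(1-q)·2 ⇒ q(-3) = (1-q)(-1) ⇒ q = 1/4
P2 indiff ⇒ p·8+(1-p)·1 = p·0+(1-p)·7 ⇒ p(8) = (1-p)(6) ⇒ p = 3/7

P1 mixes 3/7 on A; P2 mixes 1/4 on P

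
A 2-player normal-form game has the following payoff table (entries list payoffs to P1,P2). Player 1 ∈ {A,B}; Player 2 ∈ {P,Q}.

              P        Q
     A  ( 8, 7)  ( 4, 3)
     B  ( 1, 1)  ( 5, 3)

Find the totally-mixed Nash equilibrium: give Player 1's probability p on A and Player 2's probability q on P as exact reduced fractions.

P1 mixes 1/3 on A; P2 mixes 1/8 on P

P1 indiff ⇒ q·8+(1-q)·4 = q·1+(1-q)·5 ⇒ q(7) = (1-q)(1) ⇒ q = 1/8
P2 indiff ⇒ p·7+(1-p)·1 = p·3+(1-p)·3 ⇒ p(4) = (1-p)(2) ⇒ p = 1/3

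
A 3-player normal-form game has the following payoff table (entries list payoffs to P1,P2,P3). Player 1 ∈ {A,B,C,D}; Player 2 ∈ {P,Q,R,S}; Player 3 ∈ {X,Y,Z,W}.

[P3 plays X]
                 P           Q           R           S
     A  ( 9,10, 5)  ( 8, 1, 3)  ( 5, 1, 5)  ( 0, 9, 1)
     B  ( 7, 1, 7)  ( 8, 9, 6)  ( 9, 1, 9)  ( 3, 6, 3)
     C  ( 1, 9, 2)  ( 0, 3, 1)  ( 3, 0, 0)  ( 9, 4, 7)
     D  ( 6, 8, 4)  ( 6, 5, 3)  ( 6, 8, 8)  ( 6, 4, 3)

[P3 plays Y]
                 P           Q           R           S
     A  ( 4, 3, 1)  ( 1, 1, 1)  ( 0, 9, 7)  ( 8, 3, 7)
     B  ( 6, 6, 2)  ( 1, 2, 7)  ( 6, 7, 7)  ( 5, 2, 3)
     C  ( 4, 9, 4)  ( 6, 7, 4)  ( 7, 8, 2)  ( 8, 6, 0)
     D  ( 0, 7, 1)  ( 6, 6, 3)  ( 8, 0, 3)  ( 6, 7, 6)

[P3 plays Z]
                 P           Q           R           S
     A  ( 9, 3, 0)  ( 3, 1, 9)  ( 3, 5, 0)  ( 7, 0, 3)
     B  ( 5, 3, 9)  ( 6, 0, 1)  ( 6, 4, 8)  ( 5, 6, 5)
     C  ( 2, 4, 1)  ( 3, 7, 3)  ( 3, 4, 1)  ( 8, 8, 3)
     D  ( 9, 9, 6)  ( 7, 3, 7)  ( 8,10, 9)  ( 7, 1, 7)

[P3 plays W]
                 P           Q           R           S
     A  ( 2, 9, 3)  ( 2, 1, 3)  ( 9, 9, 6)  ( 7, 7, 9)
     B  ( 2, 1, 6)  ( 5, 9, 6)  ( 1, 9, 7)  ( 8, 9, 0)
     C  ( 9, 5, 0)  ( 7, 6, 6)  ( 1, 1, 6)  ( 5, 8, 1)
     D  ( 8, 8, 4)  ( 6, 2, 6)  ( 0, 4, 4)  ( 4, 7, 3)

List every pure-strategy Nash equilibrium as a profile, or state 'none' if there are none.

(A,P,X): NE
(A,P,Y): not NE [P1→B gives 6>4; P2→R gives 9>3; P3→X gives 5>1]
(A,P,Z): not NE [P2→R gives 5>3; P3→X gives 5>0]
(A,P,W): not NE [P1→C gives 9>2; P3→X gives 5>3]
(A,Q,X): not NE [P2→P gives 10>1; P3→Z gives 9>3]
(A,Q,Y): not NE [P1→D gives 6>1; P2→R gives 9>1; P3→Z gives 9>1]
(A,Q,Z): not NE [P1→D gives 7>3; P2→R gives 5>1]
(A,Q,W): not NE [P1→C gives 7>2; P2→R gives 9>1; P3→Z gives 9>3]
(A,R,X): not NE [P1→B gives 9>5; P2→P gives 10>1; P3→Y gives 7>5]
(A,R,Y): not NE [P1→D gives 8>0]
(A,R,Z): not NE [P1→D gives 8>3; P3→Y gives 7>0]
(A,R,W): not NE [P3→Y gives 7>6]
(A,S,X): not NE [P1→C gives 9>0; P2→P gives 10>9; P3→W gives 9>1]
(A,S,Y): not NE [P2→R gives 9>3; P3→W gives 9>7]
(A,S,Z): not NE [P1→C gives 8>7; P2→R gives 5>0; P3→W gives 9>3]
(A,S,W): not NE [P1→B gives 8>7; P2→R gives 9>7]
(B,P,X): not NE [P1→A gives 9>7; P2→Q gives 9>1; P3→Z gives 9>7]
(B,P,Y): not NE [P2→R gives 7>6; P3→Z gives 9>2]
(B,P,Z): not NE [P1→D gives 9>5; P2→S gives 6>3]
(B,P,W): not NE [P1→C gives 9>2; P2→S gives 9>1; P3→Z gives 9>6]
(B,Q,X): not NE [P3→Y gives 7>6]
(B,Q,Y): not NE [P1→D gives 6>1; P2→R gives 7>2]
(B,Q,Z): not NE [P1→D gives 7>6; P2→S gives 6>0; P3→Y gives 7>1]
(B,Q,W): not NE [P1→C gives 7>5; P3→Y gives 7>6]
(B,R,X): not NE [P2→Q gives 9>1]
(B,R,Y): not NE [P1→D gives 8>6; P3→X gives 9>7]
(B,R,Z): not NE [P1→D gives 8>6; P2→S gives 6>4; P3→X gives 9>8]
(B,R,W): not NE [P1→A gives 9>1; P3→X gives 9>7]
(B,S,X): not NE [P1→C gives 9>3; P2→Q gives 9>6; P3→Z gives 5>3]
(B,S,Y): not NE [P1→C gives 8>5; P2→R gives 7>2; P3→Z gives 5>3]
(B,S,Z): not NE [P1→C gives 8>5]
(B,S,W): not NE [P3→Z gives 5>0]
(C,P,X): not NE [P1→A gives 9>1; P3→Y gives 4>2]
(C,P,Y): not NE [P1→B gives 6>4]
(C,P,Z): not NE [P1→D gives 9>2; P2→S gives 8>4; P3→Y gives 4>1]
(C,P,W): not NE [P2→S gives 8>5; P3→Y gives 4>0]
(C,Q,X): not NE [P1→B gives 8>0; P2→P gives 9>3; P3→W gives 6>1]
(C,Q,Y): not NE [P2→P gives 9>7; P3→W gives 6>4]
(C,Q,Z): not NE [P1→D gives 7>3; P2→S gives 8>7; P3→W gives 6>3]
(C,Q,W): not NE [P2→S gives 8>6]
(C,R,X): not NE [P1→B gives 9>3; P2→P gives 9>0; P3→W gives 6>0]
(C,R,Y): not NE [P1→D gives 8>7; P2→P gives 9>8; P3→W gives 6>2]
(C,R,Z): not NE [P1→D gives 8>3; P2→S gives 8>4; P3→W gives 6>1]
(C,R,W): not NE [P1→A gives 9>1; P2→S gives 8>1]
(C,S,X): not NE [P2→P gives 9>4]
(C,S,Y): not NE [P2→P gives 9>6; P3→X gives 7>0]
(C,S,Z): not NE [P3→X gives 7>3]
(C,S,W): not NE [P1→B gives 8>5; P3→X gives 7>1]
(D,P,X): not NE [P1→A gives 9>6; P3→Z gives 6>4]
(D,P,Y): not NE [P1→B gives 6>0; P3→Z gives 6>1]
(D,P,Z): not NE [P2→R gives 10>9]
(D,P,W): not NE [P1→C gives 9>8; P3→Z gives 6>4]
(D,Q,X): not NE [P1→B gives 8>6; P2→R gives 8>5; P3→Z gives 7>3]
(D,Q,Y): not NE [P2→S gives 7>6; P3→Z gives 7>3]
(D,Q,Z): not NE [P2→R gives 10>3]
(D,Q,W): not NE [P1→C gives 7>6; P2→P gives 8>2; P3→Z gives 7>6]
(D,R,X): not NE [P1→B gives 9>6; P3→Z gives 9>8]
(D,R,Y): not NE [P2→S gives 7>0; P3→Z gives 9>3]
(D,R,Z): NE
(D,R,W): not NE [P1→A gives 9>0; P2→P gives 8>4; P3→Z gives 9>4]
(D,S,X): not NE [P1→C gives 9>6; P2→R gives 8>4; P3→Z gives 7>3]
(D,S,Y): not NE [P1→C gives 8>6; P3→Z gives 7>6]
(D,S,Z): not NE [P1→C gives 8>7; P2→R gives 10>1]
(D,S,W): not NE [P1→B gives 8>4; P2→P gives 8>7; P3→Z gives 7>3]

NE set: (A,P,X), (D,R,Z)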